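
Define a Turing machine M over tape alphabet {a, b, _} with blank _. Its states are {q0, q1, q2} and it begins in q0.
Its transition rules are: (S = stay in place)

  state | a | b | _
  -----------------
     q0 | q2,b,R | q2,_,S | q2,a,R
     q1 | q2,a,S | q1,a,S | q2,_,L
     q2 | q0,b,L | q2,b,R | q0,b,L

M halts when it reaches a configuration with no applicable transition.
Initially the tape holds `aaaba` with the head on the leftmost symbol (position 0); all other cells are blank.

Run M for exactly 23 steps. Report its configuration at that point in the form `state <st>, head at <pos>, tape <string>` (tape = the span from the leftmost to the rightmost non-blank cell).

q0 | _[a]aaba   read a → write b, move R, go to q2
q2 | _b[a]aba   read a → write b, move L, go to q0
q0 | _[b]baba   read b → write _, move S, go to q2
q2 | _[_]baba   read _ → write b, move L, go to q0
q0 | [_]bbaba   read _ → write a, move R, go to q2
q2 | a[b]baba   read b → write b, move R, go to q2
q2 | ab[b]aba   read b → write b, move R, go to q2
q2 | abb[a]ba   read a → write b, move L, go to q0
q0 | ab[b]bba   read b → write _, move S, go to q2
q2 | ab[_]bba   read _ → write b, move L, go to q0
q0 | a[b]bbba   read b → write _, move S, go to q2
q2 | a[_]bbba   read _ → write b, move L, go to q0
q0 | [a]bbbba   read a → write b, move R, go to q2
q2 | b[b]bbba   read b → write b, move R, go to q2
q2 | bb[b]bba   read b → write b, move R, go to q2
q2 | bbb[b]ba   read b → write b, move R, go to q2
q2 | bbbb[b]a   read b → write b, move R, go to q2
q2 | bbbbb[a]   read a → write b, move L, go to q0
q0 | bbbb[b]b   read b → write _, move S, go to q2
q2 | bbbb[_]b   read _ → write b, move L, go to q0
q0 | bbb[b]bb   read b → write _, move S, go to q2
q2 | bbb[_]bb   read _ → write b, move L, go to q0
q0 | bb[b]bbb   read b → write _, move S, go to q2
q2 | bb[_]bbb
After 23 steps: state q2, head at 1, tape bb_bbb.

state q2, head at 1, tape bb_bbb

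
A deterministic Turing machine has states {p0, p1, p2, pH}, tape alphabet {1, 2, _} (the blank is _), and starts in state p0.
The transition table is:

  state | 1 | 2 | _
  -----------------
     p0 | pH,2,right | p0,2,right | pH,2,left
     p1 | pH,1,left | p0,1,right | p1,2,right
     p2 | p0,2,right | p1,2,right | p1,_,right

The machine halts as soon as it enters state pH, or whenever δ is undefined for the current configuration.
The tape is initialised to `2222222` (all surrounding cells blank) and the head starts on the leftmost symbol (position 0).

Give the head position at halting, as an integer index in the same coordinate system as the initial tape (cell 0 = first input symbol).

p0 | [2]222222_   read 2 → write 2, move right, go to p0
p0 | 2[2]22222_   read 2 → write 2, move right, go to p0
p0 | 22[2]2222_   read 2 → write 2, move right, go to p0
p0 | 222[2]222_   read 2 → write 2, move right, go to p0
p0 | 2222[2]22_   read 2 → write 2, move right, go to p0
p0 | 22222[2]2_   read 2 → write 2, move right, go to p0
p0 | 222222[2]_   read 2 → write 2, move right, go to p0
p0 | 2222222[_]   read _ → write 2, move left, go to pH
pH | 222222[2]2
At halt the head is at cell 6.

6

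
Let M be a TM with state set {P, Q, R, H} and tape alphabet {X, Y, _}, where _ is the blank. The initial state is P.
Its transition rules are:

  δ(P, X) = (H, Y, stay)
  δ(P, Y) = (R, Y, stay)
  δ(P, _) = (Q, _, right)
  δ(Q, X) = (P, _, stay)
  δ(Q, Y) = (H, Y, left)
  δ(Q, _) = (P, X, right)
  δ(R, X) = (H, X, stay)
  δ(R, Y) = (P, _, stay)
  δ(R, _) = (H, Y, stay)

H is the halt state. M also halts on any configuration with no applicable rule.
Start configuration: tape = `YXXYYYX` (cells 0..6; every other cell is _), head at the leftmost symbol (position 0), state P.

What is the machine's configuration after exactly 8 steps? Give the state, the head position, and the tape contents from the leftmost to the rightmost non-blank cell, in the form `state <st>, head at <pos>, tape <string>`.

state H, head at 2, tape YYYX

P | [Y]XXYYYX   read Y → write Y, move stay, go to R
R | [Y]XXYYYX   read Y → write _, move stay, go to P
P | [_]XXYYYX   read _ → write _, move right, go to Q
Q | _[X]XYYYX   read X → write _, move stay, go to P
P | _[_]XYYYX   read _ → write _, move right, go to Q
Q | __[X]YYYX   read X → write _, move stay, go to P
P | __[_]YYYX   read _ → write _, move right, go to Q
Q | ___[Y]YYX   read Y → write Y, move left, go to H
H | __[_]YYYX
After 8 steps: state H, head at 2, tape YYYX.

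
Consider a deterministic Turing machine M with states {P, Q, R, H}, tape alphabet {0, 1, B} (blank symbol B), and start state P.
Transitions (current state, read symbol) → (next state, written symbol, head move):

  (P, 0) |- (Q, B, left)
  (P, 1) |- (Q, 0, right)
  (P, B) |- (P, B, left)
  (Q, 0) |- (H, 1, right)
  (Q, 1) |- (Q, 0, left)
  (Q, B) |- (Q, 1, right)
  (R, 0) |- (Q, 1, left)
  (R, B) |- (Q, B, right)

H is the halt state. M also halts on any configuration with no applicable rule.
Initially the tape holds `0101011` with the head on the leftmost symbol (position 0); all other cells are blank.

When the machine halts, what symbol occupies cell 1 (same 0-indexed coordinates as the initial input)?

0

P | BB[0]101011   read 0 → write B, move left, go to Q
Q | B[B]B101011   read B → write 1, move right, go to Q
Q | B1[B]101011   read B → write 1, move right, go to Q
Q | B11[1]01011   read 1 → write 0, move left, go to Q
Q | B1[1]001011   read 1 → write 0, move left, go to Q
Q | B[1]0001011   read 1 → write 0, move left, go to Q
Q | [B]00001011   read B → write 1, move right, go to Q
Q | 1[0]0001011   read 0 → write 1, move right, go to H
H | 11[0]001011
Cell 1 holds 0 when M halts.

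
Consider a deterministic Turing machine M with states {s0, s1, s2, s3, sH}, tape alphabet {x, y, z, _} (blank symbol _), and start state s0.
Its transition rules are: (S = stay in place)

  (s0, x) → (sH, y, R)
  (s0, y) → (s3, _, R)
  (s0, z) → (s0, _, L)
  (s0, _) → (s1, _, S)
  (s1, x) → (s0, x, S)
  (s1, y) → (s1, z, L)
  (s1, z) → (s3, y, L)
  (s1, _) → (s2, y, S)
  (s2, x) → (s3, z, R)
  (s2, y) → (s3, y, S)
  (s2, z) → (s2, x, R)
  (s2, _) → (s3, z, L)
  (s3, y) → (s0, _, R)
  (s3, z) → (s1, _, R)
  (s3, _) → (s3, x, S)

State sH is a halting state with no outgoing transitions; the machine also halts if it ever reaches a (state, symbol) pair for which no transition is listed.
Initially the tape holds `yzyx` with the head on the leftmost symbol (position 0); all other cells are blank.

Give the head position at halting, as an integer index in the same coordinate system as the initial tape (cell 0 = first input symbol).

s0 | [y]zyx_   read y → write _, move R, go to s3
s3 | _[z]yx_   read z → write _, move R, go to s1
s1 | __[y]x_   read y → write z, move L, go to s1
s1 | _[_]zx_   read _ → write y, move S, go to s2
s2 | _[y]zx_   read y → write y, move S, go to s3
s3 | _[y]zx_   read y → write _, move R, go to s0
s0 | __[z]x_   read z → write _, move L, go to s0
s0 | _[_]_x_   read _ → write _, move S, go to s1
s1 | _[_]_x_   read _ → write y, move S, go to s2
s2 | _[y]_x_   read y → write y, move S, go to s3
s3 | _[y]_x_   read y → write _, move R, go to s0
s0 | __[_]x_   read _ → write _, move S, go to s1
s1 | __[_]x_   read _ → write y, move S, go to s2
s2 | __[y]x_   read y → write y, move S, go to s3
s3 | __[y]x_   read y → write _, move R, go to s0
s0 | ___[x]_   read x → write y, move R, go to sH
sH | ___y[_]
At halt the head is at cell 4.

4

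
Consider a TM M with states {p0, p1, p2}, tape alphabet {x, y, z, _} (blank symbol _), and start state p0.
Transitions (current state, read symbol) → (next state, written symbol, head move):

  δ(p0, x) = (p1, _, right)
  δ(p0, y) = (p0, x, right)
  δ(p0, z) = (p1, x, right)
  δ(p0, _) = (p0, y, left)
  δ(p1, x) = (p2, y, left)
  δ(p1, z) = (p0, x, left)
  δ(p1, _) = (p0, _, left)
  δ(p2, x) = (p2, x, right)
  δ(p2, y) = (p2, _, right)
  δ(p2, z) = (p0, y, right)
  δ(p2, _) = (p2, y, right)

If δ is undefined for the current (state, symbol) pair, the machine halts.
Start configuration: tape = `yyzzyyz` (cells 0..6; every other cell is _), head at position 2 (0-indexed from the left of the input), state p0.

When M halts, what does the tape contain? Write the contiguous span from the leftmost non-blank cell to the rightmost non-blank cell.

state=p0 head=2 tape=yy[z]zyyz__   (p0,z)→(p1,x,right)
state=p1 head=3 tape=yyx[z]yyz__   (p1,z)→(p0,x,left)
state=p0 head=2 tape=yy[x]xyyz__   (p0,x)→(p1,_,right)
state=p1 head=3 tape=yy_[x]yyz__   (p1,x)→(p2,y,left)
state=p2 head=2 tape=yy[_]yyyz__   (p2,_)→(p2,y,right)
state=p2 head=3 tape=yyy[y]yyz__   (p2,y)→(p2,_,right)
state=p2 head=4 tape=yyy_[y]yz__   (p2,y)→(p2,_,right)
state=p2 head=5 tape=yyy__[y]z__   (p2,y)→(p2,_,right)
state=p2 head=6 tape=yyy___[z]__   (p2,z)→(p0,y,right)
state=p0 head=7 tape=yyy___y[_]_   (p0,_)→(p0,y,left)
state=p0 head=6 tape=yyy___[y]y_   (p0,y)→(p0,x,right)
state=p0 head=7 tape=yyy___x[y]_   (p0,y)→(p0,x,right)
state=p0 head=8 tape=yyy___xx[_]   (p0,_)→(p0,y,left)
state=p0 head=7 tape=yyy___x[x]y   (p0,x)→(p1,_,right)
state=p1 head=8 tape=yyy___x_[y]
The non-blank tape span at halt is yyy___x_y.

yyy___x_y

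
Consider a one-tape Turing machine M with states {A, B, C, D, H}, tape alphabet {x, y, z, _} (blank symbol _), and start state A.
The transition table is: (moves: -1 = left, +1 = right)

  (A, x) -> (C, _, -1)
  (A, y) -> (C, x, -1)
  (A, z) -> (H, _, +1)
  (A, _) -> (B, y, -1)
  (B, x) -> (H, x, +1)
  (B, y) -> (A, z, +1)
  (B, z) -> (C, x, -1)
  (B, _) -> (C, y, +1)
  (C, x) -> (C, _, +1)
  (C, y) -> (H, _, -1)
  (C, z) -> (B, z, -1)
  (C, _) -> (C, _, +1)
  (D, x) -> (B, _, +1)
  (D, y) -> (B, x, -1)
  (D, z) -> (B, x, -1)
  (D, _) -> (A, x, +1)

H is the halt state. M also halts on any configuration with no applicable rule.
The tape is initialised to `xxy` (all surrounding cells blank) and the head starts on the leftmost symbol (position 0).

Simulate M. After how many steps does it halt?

5

A | _[x]xy   read x → write _, move -1, go to C
C | [_]_xy   read _ → write _, move +1, go to C
C | _[_]xy   read _ → write _, move +1, go to C
C | __[x]y   read x → write _, move +1, go to C
C | ___[y]   read y → write _, move -1, go to H
H | __[_]_
M halts after 5 transitions.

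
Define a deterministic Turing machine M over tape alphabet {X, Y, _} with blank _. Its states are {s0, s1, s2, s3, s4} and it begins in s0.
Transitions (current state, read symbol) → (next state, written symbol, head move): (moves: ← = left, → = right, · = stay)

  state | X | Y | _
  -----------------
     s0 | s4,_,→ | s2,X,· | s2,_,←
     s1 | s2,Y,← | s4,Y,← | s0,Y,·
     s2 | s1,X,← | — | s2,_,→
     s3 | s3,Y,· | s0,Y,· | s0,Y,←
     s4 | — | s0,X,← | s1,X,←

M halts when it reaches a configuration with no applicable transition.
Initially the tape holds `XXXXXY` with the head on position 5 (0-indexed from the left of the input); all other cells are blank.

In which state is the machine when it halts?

s0 | _XXXXX[Y]   read Y → write X, move ·, go to s2
s2 | _XXXXX[X]   read X → write X, move ←, go to s1
s1 | _XXXX[X]X   read X → write Y, move ←, go to s2
s2 | _XXX[X]YX   read X → write X, move ←, go to s1
s1 | _XX[X]XYX   read X → write Y, move ←, go to s2
s2 | _X[X]YXYX   read X → write X, move ←, go to s1
s1 | _[X]XYXYX   read X → write Y, move ←, go to s2
s2 | [_]YXYXYX   read _ → write _, move →, go to s2
s2 | _[Y]XYXYX
No transition is defined for (s2, Y); M halts in state s2.

s2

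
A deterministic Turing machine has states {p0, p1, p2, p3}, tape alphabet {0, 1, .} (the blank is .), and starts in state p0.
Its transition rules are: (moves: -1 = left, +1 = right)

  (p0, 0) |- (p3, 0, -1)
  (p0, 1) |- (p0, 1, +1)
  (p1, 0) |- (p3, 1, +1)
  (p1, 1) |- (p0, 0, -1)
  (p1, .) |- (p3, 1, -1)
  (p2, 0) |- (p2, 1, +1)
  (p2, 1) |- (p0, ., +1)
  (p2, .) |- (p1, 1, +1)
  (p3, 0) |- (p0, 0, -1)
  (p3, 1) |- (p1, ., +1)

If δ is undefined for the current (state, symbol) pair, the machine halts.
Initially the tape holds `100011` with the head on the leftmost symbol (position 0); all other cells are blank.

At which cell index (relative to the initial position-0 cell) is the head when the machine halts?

4

state=p0 head=0 tape=[1]00011   (p0,1)→(p0,1,+1)
state=p0 head=1 tape=1[0]0011   (p0,0)→(p3,0,-1)
state=p3 head=0 tape=[1]00011   (p3,1)→(p1,.,+1)
state=p1 head=1 tape=.[0]0011   (p1,0)→(p3,1,+1)
state=p3 head=2 tape=.1[0]011   (p3,0)→(p0,0,-1)
state=p0 head=1 tape=.[1]0011   (p0,1)→(p0,1,+1)
state=p0 head=2 tape=.1[0]011   (p0,0)→(p3,0,-1)
state=p3 head=1 tape=.[1]0011   (p3,1)→(p1,.,+1)
state=p1 head=2 tape=..[0]011   (p1,0)→(p3,1,+1)
state=p3 head=3 tape=..1[0]11   (p3,0)→(p0,0,-1)
state=p0 head=2 tape=..[1]011   (p0,1)→(p0,1,+1)
state=p0 head=3 tape=..1[0]11   (p0,0)→(p3,0,-1)
state=p3 head=2 tape=..[1]011   (p3,1)→(p1,.,+1)
state=p1 head=3 tape=...[0]11   (p1,0)→(p3,1,+1)
state=p3 head=4 tape=...1[1]1   (p3,1)→(p1,.,+1)
state=p1 head=5 tape=...1.[1]   (p1,1)→(p0,0,-1)
state=p0 head=4 tape=...1[.]0
At halt the head is at cell 4.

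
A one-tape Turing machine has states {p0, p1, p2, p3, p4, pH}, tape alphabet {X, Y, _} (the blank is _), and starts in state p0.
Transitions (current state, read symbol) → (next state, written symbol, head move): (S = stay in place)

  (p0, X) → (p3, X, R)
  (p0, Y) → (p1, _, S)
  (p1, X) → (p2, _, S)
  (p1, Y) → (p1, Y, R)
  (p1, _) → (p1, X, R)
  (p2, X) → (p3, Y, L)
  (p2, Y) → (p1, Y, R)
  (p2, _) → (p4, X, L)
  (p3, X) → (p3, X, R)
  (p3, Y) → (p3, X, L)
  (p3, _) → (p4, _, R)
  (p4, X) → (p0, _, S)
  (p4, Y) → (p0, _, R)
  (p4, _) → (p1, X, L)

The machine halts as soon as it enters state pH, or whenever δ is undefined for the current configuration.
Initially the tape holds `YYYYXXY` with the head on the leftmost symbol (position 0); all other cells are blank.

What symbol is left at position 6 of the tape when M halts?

X

p0 | [Y]YYYXXY__   read Y → write _, move S, go to p1
p1 | [_]YYYXXY__   read _ → write X, move R, go to p1
p1 | X[Y]YYXXY__   read Y → write Y, move R, go to p1
p1 | XY[Y]YXXY__   read Y → write Y, move R, go to p1
p1 | XYY[Y]XXY__   read Y → write Y, move R, go to p1
p1 | XYYY[X]XY__   read X → write _, move S, go to p2
p2 | XYYY[_]XY__   read _ → write X, move L, go to p4
p4 | XYY[Y]XXY__   read Y → write _, move R, go to p0
p0 | XYY_[X]XY__   read X → write X, move R, go to p3
p3 | XYY_X[X]Y__   read X → write X, move R, go to p3
p3 | XYY_XX[Y]__   read Y → write X, move L, go to p3
p3 | XYY_X[X]X__   read X → write X, move R, go to p3
p3 | XYY_XX[X]__   read X → write X, move R, go to p3
p3 | XYY_XXX[_]_   read _ → write _, move R, go to p4
p4 | XYY_XXX_[_]   read _ → write X, move L, go to p1
p1 | XYY_XXX[_]X   read _ → write X, move R, go to p1
p1 | XYY_XXXX[X]   read X → write _, move S, go to p2
p2 | XYY_XXXX[_]   read _ → write X, move L, go to p4
p4 | XYY_XXX[X]X   read X → write _, move S, go to p0
p0 | XYY_XXX[_]X
Cell 6 holds X when M halts.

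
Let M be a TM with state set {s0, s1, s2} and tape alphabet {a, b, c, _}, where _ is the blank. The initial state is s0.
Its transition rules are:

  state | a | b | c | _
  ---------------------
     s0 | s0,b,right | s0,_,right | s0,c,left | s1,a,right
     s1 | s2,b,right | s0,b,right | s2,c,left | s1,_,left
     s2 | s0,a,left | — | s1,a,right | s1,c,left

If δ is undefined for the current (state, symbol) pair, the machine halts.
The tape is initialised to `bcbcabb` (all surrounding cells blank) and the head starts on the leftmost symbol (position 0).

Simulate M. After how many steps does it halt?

s0 | _[b]cbcabb   read b → write _, move right, go to s0
s0 | __[c]bcabb   read c → write c, move left, go to s0
s0 | _[_]cbcabb   read _ → write a, move right, go to s1
s1 | _a[c]bcabb   read c → write c, move left, go to s2
s2 | _[a]cbcabb   read a → write a, move left, go to s0
s0 | [_]acbcabb   read _ → write a, move right, go to s1
s1 | a[a]cbcabb   read a → write b, move right, go to s2
s2 | ab[c]bcabb   read c → write a, move right, go to s1
s1 | aba[b]cabb   read b → write b, move right, go to s0
s0 | abab[c]abb   read c → write c, move left, go to s0
s0 | aba[b]cabb   read b → write _, move right, go to s0
s0 | aba_[c]abb   read c → write c, move left, go to s0
s0 | aba[_]cabb   read _ → write a, move right, go to s1
s1 | abaa[c]abb   read c → write c, move left, go to s2
s2 | aba[a]cabb   read a → write a, move left, go to s0
s0 | ab[a]acabb   read a → write b, move right, go to s0
s0 | abb[a]cabb   read a → write b, move right, go to s0
s0 | abbb[c]abb   read c → write c, move left, go to s0
s0 | abb[b]cabb   read b → write _, move right, go to s0
s0 | abb_[c]abb   read c → write c, move left, go to s0
s0 | abb[_]cabb   read _ → write a, move right, go to s1
s1 | abba[c]abb   read c → write c, move left, go to s2
s2 | abb[a]cabb   read a → write a, move left, go to s0
s0 | ab[b]acabb   read b → write _, move right, go to s0
s0 | ab_[a]cabb   read a → write b, move right, go to s0
s0 | ab_b[c]abb   read c → write c, move left, go to s0
s0 | ab_[b]cabb   read b → write _, move right, go to s0
s0 | ab__[c]abb   read c → write c, move left, go to s0
s0 | ab_[_]cabb   read _ → write a, move right, go to s1
s1 | ab_a[c]abb   read c → write c, move left, go to s2
s2 | ab_[a]cabb   read a → write a, move left, go to s0
s0 | ab[_]acabb   read _ → write a, move right, go to s1
s1 | aba[a]cabb   read a → write b, move right, go to s2
s2 | abab[c]abb   read c → write a, move right, go to s1
s1 | ababa[a]bb   read a → write b, move right, go to s2
s2 | ababab[b]b
M halts after 35 transitions.

35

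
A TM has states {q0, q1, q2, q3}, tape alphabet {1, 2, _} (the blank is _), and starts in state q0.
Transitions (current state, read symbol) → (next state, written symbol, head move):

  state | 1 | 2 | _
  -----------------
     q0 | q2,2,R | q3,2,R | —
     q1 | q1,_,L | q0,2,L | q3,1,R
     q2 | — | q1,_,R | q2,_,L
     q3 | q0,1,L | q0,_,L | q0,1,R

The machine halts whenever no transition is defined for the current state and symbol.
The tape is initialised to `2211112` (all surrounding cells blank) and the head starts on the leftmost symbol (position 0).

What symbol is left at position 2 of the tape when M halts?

q0 | [2]211112   read 2 → write 2, move R, go to q3
q3 | 2[2]11112   read 2 → write _, move L, go to q0
q0 | [2]_11112   read 2 → write 2, move R, go to q3
q3 | 2[_]11112   read _ → write 1, move R, go to q0
q0 | 21[1]1112   read 1 → write 2, move R, go to q2
q2 | 212[1]112
Cell 2 holds 2 when M halts.

2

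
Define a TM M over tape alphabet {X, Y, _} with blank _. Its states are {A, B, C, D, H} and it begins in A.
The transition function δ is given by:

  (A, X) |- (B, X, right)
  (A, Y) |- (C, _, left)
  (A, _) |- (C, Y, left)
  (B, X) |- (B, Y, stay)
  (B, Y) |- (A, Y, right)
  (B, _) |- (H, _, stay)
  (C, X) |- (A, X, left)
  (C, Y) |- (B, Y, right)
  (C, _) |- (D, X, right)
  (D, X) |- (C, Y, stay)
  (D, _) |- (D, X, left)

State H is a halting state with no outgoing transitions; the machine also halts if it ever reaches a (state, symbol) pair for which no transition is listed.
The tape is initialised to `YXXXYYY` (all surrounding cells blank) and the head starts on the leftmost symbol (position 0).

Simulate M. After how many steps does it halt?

15

A | _[Y]XXXYYY   read Y → write _, move left, go to C
C | [_]_XXXYYY   read _ → write X, move right, go to D
D | X[_]XXXYYY   read _ → write X, move left, go to D
D | [X]XXXXYYY   read X → write Y, move stay, go to C
C | [Y]XXXXYYY   read Y → write Y, move right, go to B
B | Y[X]XXXYYY   read X → write Y, move stay, go to B
B | Y[Y]XXXYYY   read Y → write Y, move right, go to A
A | YY[X]XXYYY   read X → write X, move right, go to B
B | YYX[X]XYYY   read X → write Y, move stay, go to B
B | YYX[Y]XYYY   read Y → write Y, move right, go to A
A | YYXY[X]YYY   read X → write X, move right, go to B
B | YYXYX[Y]YY   read Y → write Y, move right, go to A
A | YYXYXY[Y]Y   read Y → write _, move left, go to C
C | YYXYX[Y]_Y   read Y → write Y, move right, go to B
B | YYXYXY[_]Y   read _ → write _, move stay, go to H
H | YYXYXY[_]Y
M halts after 15 transitions.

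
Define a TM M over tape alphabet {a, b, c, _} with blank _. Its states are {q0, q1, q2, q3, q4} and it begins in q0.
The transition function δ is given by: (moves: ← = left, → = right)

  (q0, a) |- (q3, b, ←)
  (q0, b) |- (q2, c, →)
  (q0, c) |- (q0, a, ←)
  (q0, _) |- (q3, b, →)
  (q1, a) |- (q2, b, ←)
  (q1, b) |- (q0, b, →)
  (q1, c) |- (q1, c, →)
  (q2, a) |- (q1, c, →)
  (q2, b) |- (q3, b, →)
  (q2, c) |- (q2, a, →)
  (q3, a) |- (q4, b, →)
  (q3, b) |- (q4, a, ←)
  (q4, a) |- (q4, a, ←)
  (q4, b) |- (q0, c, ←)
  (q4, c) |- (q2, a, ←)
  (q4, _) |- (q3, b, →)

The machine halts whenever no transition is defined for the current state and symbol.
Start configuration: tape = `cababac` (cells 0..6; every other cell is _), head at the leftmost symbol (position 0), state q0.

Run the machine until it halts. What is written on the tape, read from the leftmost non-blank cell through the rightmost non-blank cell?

state=q0 head=0 tape=_[c]ababac__   (q0,c)→(q0,a,←)
state=q0 head=-1 tape=[_]aababac__   (q0,_)→(q3,b,→)
state=q3 head=0 tape=b[a]ababac__   (q3,a)→(q4,b,→)
state=q4 head=1 tape=bb[a]babac__   (q4,a)→(q4,a,←)
state=q4 head=0 tape=b[b]ababac__   (q4,b)→(q0,c,←)
state=q0 head=-1 tape=[b]cababac__   (q0,b)→(q2,c,→)
state=q2 head=0 tape=c[c]ababac__   (q2,c)→(q2,a,→)
state=q2 head=1 tape=ca[a]babac__   (q2,a)→(q1,c,→)
state=q1 head=2 tape=cac[b]abac__   (q1,b)→(q0,b,→)
state=q0 head=3 tape=cacb[a]bac__   (q0,a)→(q3,b,←)
state=q3 head=2 tape=cac[b]bbac__   (q3,b)→(q4,a,←)
state=q4 head=1 tape=ca[c]abbac__   (q4,c)→(q2,a,←)
state=q2 head=0 tape=c[a]aabbac__   (q2,a)→(q1,c,→)
state=q1 head=1 tape=cc[a]abbac__   (q1,a)→(q2,b,←)
state=q2 head=0 tape=c[c]babbac__   (q2,c)→(q2,a,→)
state=q2 head=1 tape=ca[b]abbac__   (q2,b)→(q3,b,→)
state=q3 head=2 tape=cab[a]bbac__   (q3,a)→(q4,b,→)
state=q4 head=3 tape=cabb[b]bac__   (q4,b)→(q0,c,←)
state=q0 head=2 tape=cab[b]cbac__   (q0,b)→(q2,c,→)
state=q2 head=3 tape=cabc[c]bac__   (q2,c)→(q2,a,→)
state=q2 head=4 tape=cabca[b]ac__   (q2,b)→(q3,b,→)
state=q3 head=5 tape=cabcab[a]c__   (q3,a)→(q4,b,→)
state=q4 head=6 tape=cabcabb[c]__   (q4,c)→(q2,a,←)
state=q2 head=5 tape=cabcab[b]a__   (q2,b)→(q3,b,→)
state=q3 head=6 tape=cabcabb[a]__   (q3,a)→(q4,b,→)
state=q4 head=7 tape=cabcabbb[_]_   (q4,_)→(q3,b,→)
state=q3 head=8 tape=cabcabbbb[_]
The non-blank tape span at halt is cabcabbbb.

cabcabbbb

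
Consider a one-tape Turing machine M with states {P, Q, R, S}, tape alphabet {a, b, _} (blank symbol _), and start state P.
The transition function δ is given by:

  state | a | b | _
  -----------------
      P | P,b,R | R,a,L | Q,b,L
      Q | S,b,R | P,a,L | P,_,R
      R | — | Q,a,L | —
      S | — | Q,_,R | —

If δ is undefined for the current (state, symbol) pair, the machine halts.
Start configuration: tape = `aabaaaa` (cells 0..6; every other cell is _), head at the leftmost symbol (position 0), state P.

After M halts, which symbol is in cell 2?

state=P head=0 tape=__[a]abaaaa   (P,a)→(P,b,R)
state=P head=1 tape=__b[a]baaaa   (P,a)→(P,b,R)
state=P head=2 tape=__bb[b]aaaa   (P,b)→(R,a,L)
state=R head=1 tape=__b[b]aaaaa   (R,b)→(Q,a,L)
state=Q head=0 tape=__[b]aaaaaa   (Q,b)→(P,a,L)
state=P head=-1 tape=_[_]aaaaaaa   (P,_)→(Q,b,L)
state=Q head=-2 tape=[_]baaaaaaa   (Q,_)→(P,_,R)
state=P head=-1 tape=_[b]aaaaaaa   (P,b)→(R,a,L)
state=R head=-2 tape=[_]aaaaaaaa
Cell 2 holds a when M halts.

a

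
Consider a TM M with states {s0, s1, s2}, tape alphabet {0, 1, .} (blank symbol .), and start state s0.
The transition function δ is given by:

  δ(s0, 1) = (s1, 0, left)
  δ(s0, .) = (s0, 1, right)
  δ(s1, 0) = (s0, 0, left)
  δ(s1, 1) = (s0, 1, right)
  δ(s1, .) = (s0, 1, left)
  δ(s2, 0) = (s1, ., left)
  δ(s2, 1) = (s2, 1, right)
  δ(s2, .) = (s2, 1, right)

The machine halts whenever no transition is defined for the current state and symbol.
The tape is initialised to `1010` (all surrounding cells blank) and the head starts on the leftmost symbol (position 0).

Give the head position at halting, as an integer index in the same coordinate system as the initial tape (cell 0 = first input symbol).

-1

state=s0 head=0 tape=..[1]010   (s0,1)→(s1,0,left)
state=s1 head=-1 tape=.[.]0010   (s1,.)→(s0,1,left)
state=s0 head=-2 tape=[.]10010   (s0,.)→(s0,1,right)
state=s0 head=-1 tape=1[1]0010   (s0,1)→(s1,0,left)
state=s1 head=-2 tape=[1]00010   (s1,1)→(s0,1,right)
state=s0 head=-1 tape=1[0]0010
At halt the head is at cell -1.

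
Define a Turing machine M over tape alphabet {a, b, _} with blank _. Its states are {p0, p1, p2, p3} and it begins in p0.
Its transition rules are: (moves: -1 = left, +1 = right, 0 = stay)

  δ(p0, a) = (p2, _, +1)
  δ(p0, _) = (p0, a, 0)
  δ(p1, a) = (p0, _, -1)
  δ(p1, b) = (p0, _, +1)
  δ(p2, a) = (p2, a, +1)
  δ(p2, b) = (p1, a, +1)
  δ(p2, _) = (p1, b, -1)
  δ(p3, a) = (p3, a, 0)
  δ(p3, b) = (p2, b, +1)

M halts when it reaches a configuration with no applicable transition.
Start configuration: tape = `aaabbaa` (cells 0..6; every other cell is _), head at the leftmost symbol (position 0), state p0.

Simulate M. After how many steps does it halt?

12

p0 | [a]aabbaa_   read a → write _, move +1, go to p2
p2 | _[a]abbaa_   read a → write a, move +1, go to p2
p2 | _a[a]bbaa_   read a → write a, move +1, go to p2
p2 | _aa[b]baa_   read b → write a, move +1, go to p1
p1 | _aaa[b]aa_   read b → write _, move +1, go to p0
p0 | _aaa_[a]a_   read a → write _, move +1, go to p2
p2 | _aaa__[a]_   read a → write a, move +1, go to p2
p2 | _aaa__a[_]   read _ → write b, move -1, go to p1
p1 | _aaa__[a]b   read a → write _, move -1, go to p0
p0 | _aaa_[_]_b   read _ → write a, move 0, go to p0
p0 | _aaa_[a]_b   read a → write _, move +1, go to p2
p2 | _aaa__[_]b   read _ → write b, move -1, go to p1
p1 | _aaa_[_]bb
M halts after 12 transitions.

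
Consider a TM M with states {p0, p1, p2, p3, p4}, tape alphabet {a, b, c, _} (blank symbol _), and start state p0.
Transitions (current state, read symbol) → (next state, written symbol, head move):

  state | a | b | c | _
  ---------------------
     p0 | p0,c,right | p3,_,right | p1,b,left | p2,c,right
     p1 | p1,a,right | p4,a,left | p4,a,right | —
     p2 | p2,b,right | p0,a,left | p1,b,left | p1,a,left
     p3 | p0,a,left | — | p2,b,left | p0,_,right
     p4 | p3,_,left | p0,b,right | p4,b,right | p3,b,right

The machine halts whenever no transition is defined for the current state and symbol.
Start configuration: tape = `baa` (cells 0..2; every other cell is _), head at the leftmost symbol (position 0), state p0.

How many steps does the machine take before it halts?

27

p0 | [b]aa____   read b → write _, move right, go to p3
p3 | _[a]a____   read a → write a, move left, go to p0
p0 | [_]aa____   read _ → write c, move right, go to p2
p2 | c[a]a____   read a → write b, move right, go to p2
p2 | cb[a]____   read a → write b, move right, go to p2
p2 | cbb[_]___   read _ → write a, move left, go to p1
p1 | cb[b]a___   read b → write a, move left, go to p4
p4 | c[b]aa___   read b → write b, move right, go to p0
p0 | cb[a]a___   read a → write c, move right, go to p0
p0 | cbc[a]___   read a → write c, move right, go to p0
p0 | cbcc[_]__   read _ → write c, move right, go to p2
p2 | cbccc[_]_   read _ → write a, move left, go to p1
p1 | cbcc[c]a_   read c → write a, move right, go to p4
p4 | cbcca[a]_   read a → write _, move left, go to p3
p3 | cbcc[a]__   read a → write a, move left, go to p0
p0 | cbc[c]a__   read c → write b, move left, go to p1
p1 | cb[c]ba__   read c → write a, move right, go to p4
p4 | cba[b]a__   read b → write b, move right, go to p0
p0 | cbab[a]__   read a → write c, move right, go to p0
p0 | cbabc[_]_   read _ → write c, move right, go to p2
p2 | cbabcc[_]   read _ → write a, move left, go to p1
p1 | cbabc[c]a   read c → write a, move right, go to p4
p4 | cbabca[a]   read a → write _, move left, go to p3
p3 | cbabc[a]_   read a → write a, move left, go to p0
p0 | cbab[c]a_   read c → write b, move left, go to p1
p1 | cba[b]ba_   read b → write a, move left, go to p4
p4 | cb[a]aba_   read a → write _, move left, go to p3
p3 | c[b]_aba_
M halts after 27 transitions.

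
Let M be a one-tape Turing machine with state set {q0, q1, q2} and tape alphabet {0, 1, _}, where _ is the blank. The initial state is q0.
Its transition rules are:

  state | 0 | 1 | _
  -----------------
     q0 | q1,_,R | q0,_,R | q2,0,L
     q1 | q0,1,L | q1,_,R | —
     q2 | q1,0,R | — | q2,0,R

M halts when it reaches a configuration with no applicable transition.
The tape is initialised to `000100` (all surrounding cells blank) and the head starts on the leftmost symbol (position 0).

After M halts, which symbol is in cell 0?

_

state=q0 head=0 tape=_[0]00100_   (q0,0)→(q1,_,R)
state=q1 head=1 tape=__[0]0100_   (q1,0)→(q0,1,L)
state=q0 head=0 tape=_[_]10100_   (q0,_)→(q2,0,L)
state=q2 head=-1 tape=[_]010100_   (q2,_)→(q2,0,R)
state=q2 head=0 tape=0[0]10100_   (q2,0)→(q1,0,R)
state=q1 head=1 tape=00[1]0100_   (q1,1)→(q1,_,R)
state=q1 head=2 tape=00_[0]100_   (q1,0)→(q0,1,L)
state=q0 head=1 tape=00[_]1100_   (q0,_)→(q2,0,L)
state=q2 head=0 tape=0[0]01100_   (q2,0)→(q1,0,R)
state=q1 head=1 tape=00[0]1100_   (q1,0)→(q0,1,L)
state=q0 head=0 tape=0[0]11100_   (q0,0)→(q1,_,R)
state=q1 head=1 tape=0_[1]1100_   (q1,1)→(q1,_,R)
state=q1 head=2 tape=0__[1]100_   (q1,1)→(q1,_,R)
state=q1 head=3 tape=0___[1]00_   (q1,1)→(q1,_,R)
state=q1 head=4 tape=0____[0]0_   (q1,0)→(q0,1,L)
state=q0 head=3 tape=0___[_]10_   (q0,_)→(q2,0,L)
state=q2 head=2 tape=0__[_]010_   (q2,_)→(q2,0,R)
state=q2 head=3 tape=0__0[0]10_   (q2,0)→(q1,0,R)
state=q1 head=4 tape=0__00[1]0_   (q1,1)→(q1,_,R)
state=q1 head=5 tape=0__00_[0]_   (q1,0)→(q0,1,L)
state=q0 head=4 tape=0__00[_]1_   (q0,_)→(q2,0,L)
state=q2 head=3 tape=0__0[0]01_   (q2,0)→(q1,0,R)
state=q1 head=4 tape=0__00[0]1_   (q1,0)→(q0,1,L)
state=q0 head=3 tape=0__0[0]11_   (q0,0)→(q1,_,R)
state=q1 head=4 tape=0__0_[1]1_   (q1,1)→(q1,_,R)
state=q1 head=5 tape=0__0__[1]_   (q1,1)→(q1,_,R)
state=q1 head=6 tape=0__0___[_]
Cell 0 holds _ when M halts.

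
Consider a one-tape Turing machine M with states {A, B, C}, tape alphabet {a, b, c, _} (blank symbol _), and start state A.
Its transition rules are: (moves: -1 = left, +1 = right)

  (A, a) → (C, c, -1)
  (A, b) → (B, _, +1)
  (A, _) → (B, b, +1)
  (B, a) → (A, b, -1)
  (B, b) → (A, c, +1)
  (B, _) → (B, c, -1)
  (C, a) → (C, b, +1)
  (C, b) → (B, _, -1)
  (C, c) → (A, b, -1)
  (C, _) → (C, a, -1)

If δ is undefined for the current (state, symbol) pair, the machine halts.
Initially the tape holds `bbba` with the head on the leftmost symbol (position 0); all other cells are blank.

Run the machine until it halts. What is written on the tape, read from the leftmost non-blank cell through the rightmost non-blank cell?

A | [b]bba__   read b → write _, move +1, go to B
B | _[b]ba__   read b → write c, move +1, go to A
A | _c[b]a__   read b → write _, move +1, go to B
B | _c_[a]__   read a → write b, move -1, go to A
A | _c[_]b__   read _ → write b, move +1, go to B
B | _cb[b]__   read b → write c, move +1, go to A
A | _cbc[_]_   read _ → write b, move +1, go to B
B | _cbcb[_]   read _ → write c, move -1, go to B
B | _cbc[b]c   read b → write c, move +1, go to A
A | _cbcc[c]
The non-blank tape span at halt is cbccc.

cbccc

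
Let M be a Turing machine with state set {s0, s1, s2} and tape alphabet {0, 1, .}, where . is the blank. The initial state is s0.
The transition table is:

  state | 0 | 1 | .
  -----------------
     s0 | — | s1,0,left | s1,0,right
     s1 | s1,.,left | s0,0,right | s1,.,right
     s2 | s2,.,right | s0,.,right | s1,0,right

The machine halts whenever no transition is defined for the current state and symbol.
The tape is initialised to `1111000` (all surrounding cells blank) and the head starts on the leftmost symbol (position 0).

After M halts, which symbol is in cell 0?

s0 | .[1]111000   read 1 → write 0, move left, go to s1
s1 | [.]0111000   read . → write ., move right, go to s1
s1 | .[0]111000   read 0 → write ., move left, go to s1
s1 | [.].111000   read . → write ., move right, go to s1
s1 | .[.]111000   read . → write ., move right, go to s1
s1 | ..[1]11000   read 1 → write 0, move right, go to s0
s0 | ..0[1]1000   read 1 → write 0, move left, go to s1
s1 | ..[0]01000   read 0 → write ., move left, go to s1
s1 | .[.].01000   read . → write ., move right, go to s1
s1 | ..[.]01000   read . → write ., move right, go to s1
s1 | ...[0]1000   read 0 → write ., move left, go to s1
s1 | ..[.].1000   read . → write ., move right, go to s1
s1 | ...[.]1000   read . → write ., move right, go to s1
s1 | ....[1]000   read 1 → write 0, move right, go to s0
s0 | ....0[0]00
Cell 0 holds . when M halts.

.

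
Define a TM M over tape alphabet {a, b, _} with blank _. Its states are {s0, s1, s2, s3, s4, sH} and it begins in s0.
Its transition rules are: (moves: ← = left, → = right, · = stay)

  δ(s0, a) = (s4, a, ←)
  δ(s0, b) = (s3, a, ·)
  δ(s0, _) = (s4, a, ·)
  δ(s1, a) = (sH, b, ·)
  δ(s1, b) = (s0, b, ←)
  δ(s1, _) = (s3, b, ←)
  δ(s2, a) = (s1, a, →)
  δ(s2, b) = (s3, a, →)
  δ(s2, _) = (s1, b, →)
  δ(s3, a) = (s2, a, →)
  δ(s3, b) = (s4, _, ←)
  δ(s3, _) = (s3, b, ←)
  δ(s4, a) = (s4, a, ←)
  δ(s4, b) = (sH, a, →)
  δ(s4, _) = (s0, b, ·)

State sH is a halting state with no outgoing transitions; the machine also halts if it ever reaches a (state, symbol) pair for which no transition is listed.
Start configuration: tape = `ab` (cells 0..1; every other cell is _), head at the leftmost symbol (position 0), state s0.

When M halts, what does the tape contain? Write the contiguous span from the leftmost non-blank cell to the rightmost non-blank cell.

aabb

state=s0 head=0 tape=__[a]b   (s0,a)→(s4,a,←)
state=s4 head=-1 tape=_[_]ab   (s4,_)→(s0,b,·)
state=s0 head=-1 tape=_[b]ab   (s0,b)→(s3,a,·)
state=s3 head=-1 tape=_[a]ab   (s3,a)→(s2,a,→)
state=s2 head=0 tape=_a[a]b   (s2,a)→(s1,a,→)
state=s1 head=1 tape=_aa[b]   (s1,b)→(s0,b,←)
state=s0 head=0 tape=_a[a]b   (s0,a)→(s4,a,←)
state=s4 head=-1 tape=_[a]ab   (s4,a)→(s4,a,←)
state=s4 head=-2 tape=[_]aab   (s4,_)→(s0,b,·)
state=s0 head=-2 tape=[b]aab   (s0,b)→(s3,a,·)
state=s3 head=-2 tape=[a]aab   (s3,a)→(s2,a,→)
state=s2 head=-1 tape=a[a]ab   (s2,a)→(s1,a,→)
state=s1 head=0 tape=aa[a]b   (s1,a)→(sH,b,·)
state=sH head=0 tape=aa[b]b
The non-blank tape span at halt is aabb.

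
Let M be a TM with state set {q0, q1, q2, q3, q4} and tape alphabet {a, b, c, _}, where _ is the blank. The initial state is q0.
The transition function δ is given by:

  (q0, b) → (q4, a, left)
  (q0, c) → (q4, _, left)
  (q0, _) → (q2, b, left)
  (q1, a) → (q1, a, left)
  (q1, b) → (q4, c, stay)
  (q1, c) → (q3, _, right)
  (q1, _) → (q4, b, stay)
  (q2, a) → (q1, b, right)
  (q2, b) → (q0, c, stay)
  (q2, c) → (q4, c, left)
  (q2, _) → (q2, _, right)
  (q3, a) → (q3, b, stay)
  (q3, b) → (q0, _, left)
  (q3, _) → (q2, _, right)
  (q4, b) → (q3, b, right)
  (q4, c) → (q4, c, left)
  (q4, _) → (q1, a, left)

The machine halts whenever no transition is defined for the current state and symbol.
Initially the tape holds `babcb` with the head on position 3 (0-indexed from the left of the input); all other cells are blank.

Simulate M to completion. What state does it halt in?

q4

q0 | bab[c]b   read c → write _, move left, go to q4
q4 | ba[b]_b   read b → write b, move right, go to q3
q3 | bab[_]b   read _ → write _, move right, go to q2
q2 | bab_[b]   read b → write c, move stay, go to q0
q0 | bab_[c]   read c → write _, move left, go to q4
q4 | bab[_]_   read _ → write a, move left, go to q1
q1 | ba[b]a_   read b → write c, move stay, go to q4
q4 | ba[c]a_   read c → write c, move left, go to q4
q4 | b[a]ca_
No transition is defined for (q4, a); M halts in state q4.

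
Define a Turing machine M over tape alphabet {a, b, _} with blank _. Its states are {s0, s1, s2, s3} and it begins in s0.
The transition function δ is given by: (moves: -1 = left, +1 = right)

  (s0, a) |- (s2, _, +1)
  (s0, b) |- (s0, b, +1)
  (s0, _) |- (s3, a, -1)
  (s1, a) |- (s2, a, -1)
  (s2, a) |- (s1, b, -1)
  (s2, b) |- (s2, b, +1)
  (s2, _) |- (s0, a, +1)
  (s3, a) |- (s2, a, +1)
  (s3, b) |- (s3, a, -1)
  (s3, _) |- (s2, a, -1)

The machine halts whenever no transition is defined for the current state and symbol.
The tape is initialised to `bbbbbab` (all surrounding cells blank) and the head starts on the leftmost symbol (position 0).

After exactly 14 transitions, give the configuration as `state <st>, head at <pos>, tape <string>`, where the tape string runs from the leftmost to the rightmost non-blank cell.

state s1, head at 6, tape bbbbb_bbb

s0 | [b]bbbbab__   read b → write b, move +1, go to s0
s0 | b[b]bbbab__   read b → write b, move +1, go to s0
s0 | bb[b]bbab__   read b → write b, move +1, go to s0
s0 | bbb[b]bab__   read b → write b, move +1, go to s0
s0 | bbbb[b]ab__   read b → write b, move +1, go to s0
s0 | bbbbb[a]b__   read a → write _, move +1, go to s2
s2 | bbbbb_[b]__   read b → write b, move +1, go to s2
s2 | bbbbb_b[_]_   read _ → write a, move +1, go to s0
s0 | bbbbb_ba[_]   read _ → write a, move -1, go to s3
s3 | bbbbb_b[a]a   read a → write a, move +1, go to s2
s2 | bbbbb_ba[a]   read a → write b, move -1, go to s1
s1 | bbbbb_b[a]b   read a → write a, move -1, go to s2
s2 | bbbbb_[b]ab   read b → write b, move +1, go to s2
s2 | bbbbb_b[a]b   read a → write b, move -1, go to s1
s1 | bbbbb_[b]bb
After 14 steps: state s1, head at 6, tape bbbbb_bbb.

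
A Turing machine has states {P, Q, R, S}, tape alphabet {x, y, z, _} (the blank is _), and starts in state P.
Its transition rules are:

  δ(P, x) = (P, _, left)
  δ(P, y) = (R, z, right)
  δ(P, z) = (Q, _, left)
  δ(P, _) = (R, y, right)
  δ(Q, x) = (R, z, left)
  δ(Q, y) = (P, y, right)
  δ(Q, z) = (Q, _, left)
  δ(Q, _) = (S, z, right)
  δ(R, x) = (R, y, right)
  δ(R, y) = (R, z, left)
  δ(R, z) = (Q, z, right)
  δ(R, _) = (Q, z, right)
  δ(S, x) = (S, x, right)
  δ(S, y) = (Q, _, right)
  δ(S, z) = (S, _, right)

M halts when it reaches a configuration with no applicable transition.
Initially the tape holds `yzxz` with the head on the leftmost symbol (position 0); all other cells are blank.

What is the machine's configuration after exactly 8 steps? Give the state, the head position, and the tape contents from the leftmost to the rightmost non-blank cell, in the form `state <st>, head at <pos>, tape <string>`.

state=P head=0 tape=_[y]zxz   (P,y)→(R,z,right)
state=R head=1 tape=_z[z]xz   (R,z)→(Q,z,right)
state=Q head=2 tape=_zz[x]z   (Q,x)→(R,z,left)
state=R head=1 tape=_z[z]zz   (R,z)→(Q,z,right)
state=Q head=2 tape=_zz[z]z   (Q,z)→(Q,_,left)
state=Q head=1 tape=_z[z]_z   (Q,z)→(Q,_,left)
state=Q head=0 tape=_[z]__z   (Q,z)→(Q,_,left)
state=Q head=-1 tape=[_]___z   (Q,_)→(S,z,right)
state=S head=0 tape=z[_]__z
After 8 steps: state S, head at 0, tape z___z.

state S, head at 0, tape z___z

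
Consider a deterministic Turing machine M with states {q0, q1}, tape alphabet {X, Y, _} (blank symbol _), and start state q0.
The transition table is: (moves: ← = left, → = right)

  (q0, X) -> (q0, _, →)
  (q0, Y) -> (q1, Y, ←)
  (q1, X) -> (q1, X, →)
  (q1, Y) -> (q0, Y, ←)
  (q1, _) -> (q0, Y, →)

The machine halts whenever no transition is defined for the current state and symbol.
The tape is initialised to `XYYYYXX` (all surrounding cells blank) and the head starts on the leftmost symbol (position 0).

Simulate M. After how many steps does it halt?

q0 | _[X]YYYYXX   read X → write _, move →, go to q0
q0 | __[Y]YYYXX   read Y → write Y, move ←, go to q1
q1 | _[_]YYYYXX   read _ → write Y, move →, go to q0
q0 | _Y[Y]YYYXX   read Y → write Y, move ←, go to q1
q1 | _[Y]YYYYXX   read Y → write Y, move ←, go to q0
q0 | [_]YYYYYXX
M halts after 5 transitions.

5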